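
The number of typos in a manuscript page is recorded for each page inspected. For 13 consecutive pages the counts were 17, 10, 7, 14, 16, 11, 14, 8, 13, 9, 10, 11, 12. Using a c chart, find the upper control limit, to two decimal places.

21.95

c̄ = (17 + 10 + 7 + 14 + 16 + 11 + 14 + 8 + 13 + 9 + 10 + 11 + 12) / 13 = 152 / 13 = 11.6923
UCL = c̄ + 3√c̄ = 11.6923 + 3 × √11.6923 = 11.6923 + 3 × 3.4194 = 21.9505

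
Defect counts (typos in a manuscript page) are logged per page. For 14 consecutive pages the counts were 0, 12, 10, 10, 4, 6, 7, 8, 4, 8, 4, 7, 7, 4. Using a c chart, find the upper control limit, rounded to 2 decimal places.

14.15

c̄ = (0 + 12 + 10 + 10 + 4 + 6 + 7 + 8 + 4 + 8 + 4 + 7 + 7 + 4) / 14 = 91 / 14 = 6.5000
UCL = c̄ + 3√c̄ = 6.5000 + 3 × √6.5000 = 6.5000 + 3 × 2.5495 = 14.1485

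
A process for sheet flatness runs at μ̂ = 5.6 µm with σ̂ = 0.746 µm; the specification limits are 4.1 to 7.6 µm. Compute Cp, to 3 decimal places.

0.782

Cp = (USL − LSL) / (6σ̂) = (7.6 − 4.1) / (6 × 0.746) = 3.5000 / 4.4760 = 0.7819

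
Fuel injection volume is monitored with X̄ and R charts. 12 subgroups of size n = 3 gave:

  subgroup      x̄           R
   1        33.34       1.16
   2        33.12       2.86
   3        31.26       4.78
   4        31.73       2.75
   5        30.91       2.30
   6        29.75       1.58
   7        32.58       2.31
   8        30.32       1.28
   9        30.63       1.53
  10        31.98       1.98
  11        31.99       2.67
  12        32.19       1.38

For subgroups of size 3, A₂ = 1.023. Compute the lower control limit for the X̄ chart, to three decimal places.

X̄̄ = (33.34 + 33.12 + 31.26 + 31.73 + 30.91 + 29.75 + 32.58 + 30.32 + 30.63 + 31.98 + 31.99 + 32.19) / 12 = 379.8000 / 12 = 31.6500
R̄ = (1.16 + 2.86 + 4.78 + 2.75 + 2.30 + 1.58 + 2.31 + 1.28 + 1.53 + 1.98 + 2.67 + 1.38) / 12 = 26.5800 / 12 = 2.2150
LCL = X̄̄ − A₂·R̄ = 31.6500 − 1.023 × 2.2150 = 29.3841

29.384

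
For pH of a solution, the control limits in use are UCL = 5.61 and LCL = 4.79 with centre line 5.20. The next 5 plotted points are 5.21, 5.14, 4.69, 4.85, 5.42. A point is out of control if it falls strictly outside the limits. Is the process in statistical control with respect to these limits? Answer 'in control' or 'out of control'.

Compare each point to [4.79, 5.61]: sample 3 = 4.69 < LCL.

out of control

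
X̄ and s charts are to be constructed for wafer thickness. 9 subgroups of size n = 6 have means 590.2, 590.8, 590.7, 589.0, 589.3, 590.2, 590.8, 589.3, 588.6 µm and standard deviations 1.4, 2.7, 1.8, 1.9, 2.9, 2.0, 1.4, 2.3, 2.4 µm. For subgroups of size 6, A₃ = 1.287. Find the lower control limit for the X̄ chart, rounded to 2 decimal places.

X̄̄ = (590.2 + 590.8 + 590.7 + 589.0 + 589.3 + 590.2 + 590.8 + 589.3 + 588.6) / 9 = 589.8778
s̄ = (1.4 + 2.7 + 1.8 + 1.9 + 2.9 + 2.0 + 1.4 + 2.3 + 2.4) / 9 = 2.0889
LCL = X̄̄ − A₃·s̄ = 589.8778 − 1.287 × 2.0889 = 587.1894

587.19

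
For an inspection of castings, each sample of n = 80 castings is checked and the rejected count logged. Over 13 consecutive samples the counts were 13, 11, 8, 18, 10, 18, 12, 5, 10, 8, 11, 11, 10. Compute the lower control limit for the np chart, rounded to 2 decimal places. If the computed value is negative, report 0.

1.86

p̄ = Σdᵢ / (k·n) = 145 / (13 × 80) = 0.13942
LCL = np̄ − 3·√(np̄(1−p̄)) = 11.1538 − 3 × 3.0982 = 1.8593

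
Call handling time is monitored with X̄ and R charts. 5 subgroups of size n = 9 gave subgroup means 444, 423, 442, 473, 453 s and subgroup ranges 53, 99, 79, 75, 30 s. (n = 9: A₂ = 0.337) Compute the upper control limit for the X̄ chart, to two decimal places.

469.65

X̄̄ = (444 + 423 + 442 + 473 + 453) / 5 = 2235.0000 / 5 = 447.0000
R̄ = (53 + 99 + 79 + 75 + 30) / 5 = 336.0000 / 5 = 67.2000
UCL = X̄̄ + A₂·R̄ = 447.0000 + 0.337 × 67.2000 = 469.6464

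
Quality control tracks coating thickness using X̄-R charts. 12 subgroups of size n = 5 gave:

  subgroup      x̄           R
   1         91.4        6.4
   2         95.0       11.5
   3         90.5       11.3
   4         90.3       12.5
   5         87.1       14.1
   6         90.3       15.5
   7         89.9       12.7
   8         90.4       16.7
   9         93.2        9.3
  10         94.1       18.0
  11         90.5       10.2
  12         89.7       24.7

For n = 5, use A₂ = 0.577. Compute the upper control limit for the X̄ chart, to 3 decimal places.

X̄̄ = (91.4 + 95.0 + 90.5 + 90.3 + 87.1 + 90.3 + 89.9 + 90.4 + 93.2 + 94.1 + 90.5 + 89.7) / 12 = 1092.4000 / 12 = 91.0333
R̄ = (6.4 + 11.5 + 11.3 + 12.5 + 14.1 + 15.5 + 12.7 + 16.7 + 9.3 + 18.0 + 10.2 + 24.7) / 12 = 162.9000 / 12 = 13.5750
UCL = X̄̄ + A₂·R̄ = 91.0333 + 0.577 × 13.5750 = 98.8661

98.866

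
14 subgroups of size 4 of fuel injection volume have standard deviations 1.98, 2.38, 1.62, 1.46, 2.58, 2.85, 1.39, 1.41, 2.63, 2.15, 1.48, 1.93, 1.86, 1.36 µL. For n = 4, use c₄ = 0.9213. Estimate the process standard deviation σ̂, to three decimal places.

2.100

s̄ = (1.98 + 2.38 + 1.62 + 1.46 + 2.58 + 2.85 + 1.39 + 1.41 + 2.63 + 2.15 + 1.48 + 1.93 + 1.86 + 1.36) / 14 = 1.9343
σ̂ = s̄ / c₄ = 1.9343 / 0.9213 = 2.0995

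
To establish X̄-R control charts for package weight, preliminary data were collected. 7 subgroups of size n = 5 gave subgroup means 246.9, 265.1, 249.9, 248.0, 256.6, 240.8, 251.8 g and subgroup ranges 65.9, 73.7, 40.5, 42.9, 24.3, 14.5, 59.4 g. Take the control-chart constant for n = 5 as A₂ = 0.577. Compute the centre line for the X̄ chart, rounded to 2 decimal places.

251.30

X̄̄ = (246.9 + 265.1 + 249.9 + 248.0 + 256.6 + 240.8 + 251.8) / 7 = 1759.1000 / 7 = 251.3000
CL = X̄̄ = 251.3000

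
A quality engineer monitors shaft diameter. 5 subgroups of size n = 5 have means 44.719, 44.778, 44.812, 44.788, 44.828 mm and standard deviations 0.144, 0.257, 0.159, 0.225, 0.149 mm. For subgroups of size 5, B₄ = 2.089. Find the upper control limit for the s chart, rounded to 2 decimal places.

0.39

s̄ = (0.144 + 0.257 + 0.159 + 0.225 + 0.149) / 5 = 0.1868
UCL_s = B₄·s̄ = 2.089 × 0.1868 = 0.3902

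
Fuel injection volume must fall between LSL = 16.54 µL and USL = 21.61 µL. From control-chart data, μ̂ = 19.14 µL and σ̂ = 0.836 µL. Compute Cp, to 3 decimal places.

Cp = (USL − LSL) / (6σ̂) = (21.61 − 16.54) / (6 × 0.836) = 5.0700 / 5.0160 = 1.0108

1.011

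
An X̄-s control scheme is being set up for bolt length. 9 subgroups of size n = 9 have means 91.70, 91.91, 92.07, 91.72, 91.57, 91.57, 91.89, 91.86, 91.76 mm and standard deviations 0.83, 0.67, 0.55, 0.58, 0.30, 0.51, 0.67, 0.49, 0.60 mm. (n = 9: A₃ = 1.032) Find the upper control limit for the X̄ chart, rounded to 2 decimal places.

X̄̄ = (91.70 + 91.91 + 92.07 + 91.72 + 91.57 + 91.57 + 91.89 + 91.86 + 91.76) / 9 = 91.7833
s̄ = (0.83 + 0.67 + 0.55 + 0.58 + 0.30 + 0.51 + 0.67 + 0.49 + 0.60) / 9 = 0.5778
UCL = X̄̄ + A₃·s̄ = 91.7833 + 1.032 × 0.5778 = 92.3796

92.38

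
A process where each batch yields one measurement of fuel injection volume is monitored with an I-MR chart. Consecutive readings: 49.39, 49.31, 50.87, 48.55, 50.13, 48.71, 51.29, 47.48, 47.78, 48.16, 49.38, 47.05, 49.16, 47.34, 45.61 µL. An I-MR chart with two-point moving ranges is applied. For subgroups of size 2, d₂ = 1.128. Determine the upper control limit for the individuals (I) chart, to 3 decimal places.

X̄ = (49.39 + 49.31 + 50.87 + 48.55 + 50.13 + 48.71 + 51.29 + 47.48 + 47.78 + 48.16 + 49.38 + 47.05 + 49.16 + 47.34 + 45.61) / 15 = 48.6807
Moving ranges: 0.08, 1.56, 2.32, 1.58, 1.42, 2.58, 3.81, 0.30, 0.38, 1.22, 2.33, 2.11, 1.82, 1.73; M̄R̄ = 23.2400 / 14 = 1.6600
UCL = X̄ + 3·M̄R̄/d₂ = 48.6807 + 3 × 1.6600 / 1.128 = 53.0956

53.096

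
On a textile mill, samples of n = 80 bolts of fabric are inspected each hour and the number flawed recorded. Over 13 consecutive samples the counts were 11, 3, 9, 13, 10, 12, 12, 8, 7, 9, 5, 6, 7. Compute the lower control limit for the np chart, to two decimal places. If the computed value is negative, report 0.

0.30

p̄ = Σdᵢ / (k·n) = 112 / (13 × 80) = 0.10769
LCL = np̄ − 3·√(np̄(1−p̄)) = 8.6154 − 3 × 2.7726 = 0.2974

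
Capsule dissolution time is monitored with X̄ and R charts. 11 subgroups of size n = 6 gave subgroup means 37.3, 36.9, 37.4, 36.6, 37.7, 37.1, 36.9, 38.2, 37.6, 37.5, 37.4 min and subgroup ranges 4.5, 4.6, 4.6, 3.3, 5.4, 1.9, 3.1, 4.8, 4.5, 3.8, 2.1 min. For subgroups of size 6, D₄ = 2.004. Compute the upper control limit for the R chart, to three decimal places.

R̄ = (4.5 + 4.6 + 4.6 + 3.3 + 5.4 + 1.9 + 3.1 + 4.8 + 4.5 + 3.8 + 2.1) / 11 = 42.6000 / 11 = 3.8727
UCL_R = D₄·R̄ = 2.004 × 3.8727 = 7.7609

7.761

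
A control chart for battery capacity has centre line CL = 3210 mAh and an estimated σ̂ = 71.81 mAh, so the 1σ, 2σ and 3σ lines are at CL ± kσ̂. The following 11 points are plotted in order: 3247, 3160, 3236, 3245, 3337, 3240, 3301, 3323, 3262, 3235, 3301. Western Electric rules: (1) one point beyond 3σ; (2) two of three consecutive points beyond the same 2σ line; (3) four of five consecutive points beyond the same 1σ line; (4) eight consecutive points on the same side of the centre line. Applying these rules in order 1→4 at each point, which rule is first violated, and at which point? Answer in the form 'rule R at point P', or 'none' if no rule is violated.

rule 4 at point 10

Zone of each point (C = within 1σ̂, B = 1σ̂–2σ̂, A = 2σ̂–3σ̂, * = beyond 3σ̂; sign = side of CL): 1:+C, 2:-C, 3:+C, 4:+C, 5:+B, 6:+C, 7:+B, 8:+B, 9:+C, 10:+C, 11:+B
Rule 4 (eight consecutive points on the same side of the centre line) is satisfied at point 10.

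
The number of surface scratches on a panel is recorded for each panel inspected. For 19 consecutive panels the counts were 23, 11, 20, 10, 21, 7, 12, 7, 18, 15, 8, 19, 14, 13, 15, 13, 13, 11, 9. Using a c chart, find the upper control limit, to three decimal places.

24.708

c̄ = (23 + 11 + 20 + 10 + 21 + 7 + 12 + 7 + 18 + 15 + 8 + 19 + 14 + 13 + 15 + 13 + 13 + 11 + 9) / 19 = 259 / 19 = 13.6316
UCL = c̄ + 3√c̄ = 13.6316 + 3 × √13.6316 = 13.6316 + 3 × 3.6921 = 24.7079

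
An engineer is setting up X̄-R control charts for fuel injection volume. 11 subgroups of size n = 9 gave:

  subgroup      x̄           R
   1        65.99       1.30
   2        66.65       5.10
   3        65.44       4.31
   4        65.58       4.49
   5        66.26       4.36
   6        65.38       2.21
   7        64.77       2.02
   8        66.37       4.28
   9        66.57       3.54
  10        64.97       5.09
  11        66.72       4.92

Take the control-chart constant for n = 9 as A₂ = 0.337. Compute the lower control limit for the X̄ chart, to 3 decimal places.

X̄̄ = (65.99 + 66.65 + 65.44 + 65.58 + 66.26 + 65.38 + 64.77 + 66.37 + 66.57 + 64.97 + 66.72) / 11 = 724.7000 / 11 = 65.8818
R̄ = (1.30 + 5.10 + 4.31 + 4.49 + 4.36 + 2.21 + 2.02 + 4.28 + 3.54 + 5.09 + 4.92) / 11 = 41.6200 / 11 = 3.7836
LCL = X̄̄ − A₂·R̄ = 65.8818 − 0.337 × 3.7836 = 64.6067

64.607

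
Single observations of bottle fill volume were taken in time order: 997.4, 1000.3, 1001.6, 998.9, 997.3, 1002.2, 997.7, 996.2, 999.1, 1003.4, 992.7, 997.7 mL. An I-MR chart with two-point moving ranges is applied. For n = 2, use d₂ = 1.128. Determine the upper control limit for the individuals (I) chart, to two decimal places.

1008.94

X̄ = (997.4 + 1000.3 + 1001.6 + 998.9 + 997.3 + 1002.2 + 997.7 + 996.2 + 999.1 + 1003.4 + 992.7 + 997.7) / 12 = 998.7083
Moving ranges: 2.9, 1.3, 2.7, 1.6, 4.9, 4.5, 1.5, 2.9, 4.3, 10.7, 5.0; M̄R̄ = 42.3000 / 11 = 3.8455
UCL = X̄ + 3·M̄R̄/d₂ = 998.7083 + 3 × 3.8455 / 1.128 = 1008.9356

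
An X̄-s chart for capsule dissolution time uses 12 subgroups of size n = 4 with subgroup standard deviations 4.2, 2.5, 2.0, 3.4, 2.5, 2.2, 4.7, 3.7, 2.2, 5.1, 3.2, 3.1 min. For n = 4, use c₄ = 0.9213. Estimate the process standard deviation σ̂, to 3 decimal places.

s̄ = (4.2 + 2.5 + 2.0 + 3.4 + 2.5 + 2.2 + 4.7 + 3.7 + 2.2 + 5.1 + 3.2 + 3.1) / 12 = 3.2333
σ̂ = s̄ / c₄ = 3.2333 / 0.9213 = 3.5095

3.510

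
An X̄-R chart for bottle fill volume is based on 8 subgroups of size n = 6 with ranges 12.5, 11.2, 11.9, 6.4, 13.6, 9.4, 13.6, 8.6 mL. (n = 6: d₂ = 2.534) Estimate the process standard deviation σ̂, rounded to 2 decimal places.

4.30

R̄ = (12.5 + 11.2 + 11.9 + 6.4 + 13.6 + 9.4 + 13.6 + 8.6) / 8 = 10.9000
σ̂ = R̄ / d₂ = 10.9000 / 2.534 = 4.3015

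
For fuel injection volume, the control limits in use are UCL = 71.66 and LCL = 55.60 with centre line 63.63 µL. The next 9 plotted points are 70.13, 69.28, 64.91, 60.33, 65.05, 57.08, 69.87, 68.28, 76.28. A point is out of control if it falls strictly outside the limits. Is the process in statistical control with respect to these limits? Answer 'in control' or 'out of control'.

Compare each point to [55.60, 71.66]: sample 9 = 76.28 > UCL.

out of control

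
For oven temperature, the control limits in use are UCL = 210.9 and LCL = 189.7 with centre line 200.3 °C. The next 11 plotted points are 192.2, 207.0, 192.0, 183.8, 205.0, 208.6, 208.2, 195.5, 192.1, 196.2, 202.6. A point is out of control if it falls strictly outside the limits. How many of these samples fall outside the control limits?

1

Compare each point to [189.7, 210.9]: sample 4 = 183.8 < LCL.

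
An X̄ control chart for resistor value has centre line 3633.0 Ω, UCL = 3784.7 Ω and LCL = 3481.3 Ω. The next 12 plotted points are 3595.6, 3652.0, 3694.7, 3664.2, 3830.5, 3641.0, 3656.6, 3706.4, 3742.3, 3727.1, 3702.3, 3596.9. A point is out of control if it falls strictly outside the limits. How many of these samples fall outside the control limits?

Compare each point to [3481.3, 3784.7]: sample 5 = 3830.5 > UCL.

1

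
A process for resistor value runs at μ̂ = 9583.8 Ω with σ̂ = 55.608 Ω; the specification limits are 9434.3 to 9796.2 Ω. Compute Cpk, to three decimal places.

Cpu = (USL − μ̂) / (3σ̂) = (9796.2 − 9583.8) / (3 × 55.608) = 1.2732; Cpl = (μ̂ − LSL) / (3σ̂) = (9583.8 − 9434.3) / (3 × 55.608) = 0.8962; Cpk = min(Cpu, Cpl) = 0.8962

0.896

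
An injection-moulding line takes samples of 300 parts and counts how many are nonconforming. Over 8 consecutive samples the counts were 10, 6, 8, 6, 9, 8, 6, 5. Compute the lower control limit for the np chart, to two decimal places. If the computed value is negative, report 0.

p̄ = Σdᵢ / (k·n) = 58 / (8 × 300) = 0.02417
LCL = np̄ − 3·√(np̄(1−p̄)) = 7.2500 − 3 × 2.6598 = -0.7295 → 0 (negative, so LCL = 0)

0.00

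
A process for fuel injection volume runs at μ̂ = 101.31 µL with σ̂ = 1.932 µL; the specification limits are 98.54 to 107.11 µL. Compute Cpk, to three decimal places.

0.478

Cpu = (USL − μ̂) / (3σ̂) = (107.11 − 101.31) / (3 × 1.932) = 1.0007; Cpl = (μ̂ − LSL) / (3σ̂) = (101.31 − 98.54) / (3 × 1.932) = 0.4779; Cpk = min(Cpu, Cpl) = 0.4779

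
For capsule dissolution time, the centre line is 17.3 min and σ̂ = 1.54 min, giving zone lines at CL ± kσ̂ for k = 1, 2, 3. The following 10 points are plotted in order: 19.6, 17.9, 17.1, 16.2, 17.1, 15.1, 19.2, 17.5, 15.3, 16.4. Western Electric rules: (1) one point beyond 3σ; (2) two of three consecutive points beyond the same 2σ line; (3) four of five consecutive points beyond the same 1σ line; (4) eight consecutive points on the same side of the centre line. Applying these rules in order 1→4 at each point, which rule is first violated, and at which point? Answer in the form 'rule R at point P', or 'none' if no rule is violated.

Zone of each point (C = within 1σ̂, B = 1σ̂–2σ̂, A = 2σ̂–3σ̂, * = beyond 3σ̂; sign = side of CL): 1:+B, 2:+C, 3:-C, 4:-C, 5:-C, 6:-B, 7:+B, 8:+C, 9:-B, 10:-C
No rule fires across all 10 points.

none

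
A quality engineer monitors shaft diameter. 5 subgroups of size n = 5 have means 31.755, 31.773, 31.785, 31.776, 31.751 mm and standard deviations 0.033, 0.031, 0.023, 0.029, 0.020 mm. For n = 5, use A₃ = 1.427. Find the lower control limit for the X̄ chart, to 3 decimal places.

X̄̄ = (31.755 + 31.773 + 31.785 + 31.776 + 31.751) / 5 = 31.7680
s̄ = (0.033 + 0.031 + 0.023 + 0.029 + 0.020) / 5 = 0.0272
LCL = X̄̄ − A₃·s̄ = 31.7680 − 1.427 × 0.0272 = 31.7292

31.729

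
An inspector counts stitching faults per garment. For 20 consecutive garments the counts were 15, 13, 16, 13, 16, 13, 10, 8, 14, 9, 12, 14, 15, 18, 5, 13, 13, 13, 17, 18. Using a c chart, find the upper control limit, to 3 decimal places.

c̄ = (15 + 13 + 16 + 13 + 16 + 13 + 10 + 8 + 14 + 9 + 12 + 14 + 15 + 18 + 5 + 13 + 13 + 13 + 17 + 18) / 20 = 265 / 20 = 13.2500
UCL = c̄ + 3√c̄ = 13.2500 + 3 × √13.2500 = 13.2500 + 3 × 3.6401 = 24.1702

24.170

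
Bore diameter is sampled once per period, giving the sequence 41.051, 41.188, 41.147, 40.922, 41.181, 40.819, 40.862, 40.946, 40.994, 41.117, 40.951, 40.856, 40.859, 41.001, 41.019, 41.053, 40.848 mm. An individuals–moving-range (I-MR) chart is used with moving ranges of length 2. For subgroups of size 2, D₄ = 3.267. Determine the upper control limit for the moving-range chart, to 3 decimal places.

0.405

Moving ranges: 0.137, 0.041, 0.225, 0.259, 0.362, 0.043, 0.084, 0.048, 0.123, 0.166, 0.095, 0.003, 0.142, 0.018, 0.034, 0.205; M̄R̄ = 1.9850 / 16 = 0.1241
UCL_MR = D₄·M̄R̄ = 3.267 × 0.1241 = 0.4053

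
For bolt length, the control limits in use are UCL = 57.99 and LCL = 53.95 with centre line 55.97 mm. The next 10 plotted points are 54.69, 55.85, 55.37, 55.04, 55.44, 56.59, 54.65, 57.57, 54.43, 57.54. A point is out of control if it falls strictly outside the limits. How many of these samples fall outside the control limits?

All 10 points lie within [53.95, 57.99].

0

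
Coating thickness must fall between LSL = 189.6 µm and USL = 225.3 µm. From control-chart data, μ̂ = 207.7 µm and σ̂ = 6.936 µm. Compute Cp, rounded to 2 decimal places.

Cp = (USL − LSL) / (6σ̂) = (225.3 − 189.6) / (6 × 6.936) = 35.7000 / 41.6160 = 0.8578

0.86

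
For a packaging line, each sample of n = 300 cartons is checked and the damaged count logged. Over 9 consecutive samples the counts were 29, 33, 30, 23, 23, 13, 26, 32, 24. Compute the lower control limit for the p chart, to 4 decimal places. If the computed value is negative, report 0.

0.0377

p̄ = Σdᵢ / (k·n) = 233 / (9 × 300) = 0.08630
LCL = p̄ − 3·√(p̄(1−p̄)/n) = 0.08630 − 3 × 0.01621 = 0.03766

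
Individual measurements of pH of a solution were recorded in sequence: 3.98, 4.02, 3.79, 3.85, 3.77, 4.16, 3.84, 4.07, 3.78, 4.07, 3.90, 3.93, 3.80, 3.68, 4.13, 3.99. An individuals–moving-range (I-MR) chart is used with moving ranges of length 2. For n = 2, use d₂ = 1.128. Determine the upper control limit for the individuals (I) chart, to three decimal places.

X̄ = (3.98 + 4.02 + 3.79 + 3.85 + 3.77 + 4.16 + 3.84 + 4.07 + 3.78 + 4.07 + 3.90 + 3.93 + 3.80 + 3.68 + 4.13 + 3.99) / 16 = 3.9225
Moving ranges: 0.04, 0.23, 0.06, 0.08, 0.39, 0.32, 0.23, 0.29, 0.29, 0.17, 0.03, 0.13, 0.12, 0.45, 0.14; M̄R̄ = 2.9700 / 15 = 0.1980
UCL = X̄ + 3·M̄R̄/d₂ = 3.9225 + 3 × 0.1980 / 1.128 = 4.4491

4.449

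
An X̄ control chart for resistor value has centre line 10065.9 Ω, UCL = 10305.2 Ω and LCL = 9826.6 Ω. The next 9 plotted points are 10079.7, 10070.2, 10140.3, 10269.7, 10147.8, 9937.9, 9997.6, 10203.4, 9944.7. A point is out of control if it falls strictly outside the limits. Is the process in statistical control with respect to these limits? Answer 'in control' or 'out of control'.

in control

All 9 points lie within [9826.6, 10305.2].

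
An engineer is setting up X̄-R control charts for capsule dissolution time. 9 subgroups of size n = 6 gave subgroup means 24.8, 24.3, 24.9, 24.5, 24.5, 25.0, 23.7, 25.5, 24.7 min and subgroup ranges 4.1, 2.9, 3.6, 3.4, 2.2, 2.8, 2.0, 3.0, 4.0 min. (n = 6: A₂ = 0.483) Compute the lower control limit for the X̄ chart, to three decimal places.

23.153

X̄̄ = (24.8 + 24.3 + 24.9 + 24.5 + 24.5 + 25.0 + 23.7 + 25.5 + 24.7) / 9 = 221.9000 / 9 = 24.6556
R̄ = (4.1 + 2.9 + 3.6 + 3.4 + 2.2 + 2.8 + 2.0 + 3.0 + 4.0) / 9 = 28.0000 / 9 = 3.1111
LCL = X̄̄ − A₂·R̄ = 24.6556 − 0.483 × 3.1111 = 23.1529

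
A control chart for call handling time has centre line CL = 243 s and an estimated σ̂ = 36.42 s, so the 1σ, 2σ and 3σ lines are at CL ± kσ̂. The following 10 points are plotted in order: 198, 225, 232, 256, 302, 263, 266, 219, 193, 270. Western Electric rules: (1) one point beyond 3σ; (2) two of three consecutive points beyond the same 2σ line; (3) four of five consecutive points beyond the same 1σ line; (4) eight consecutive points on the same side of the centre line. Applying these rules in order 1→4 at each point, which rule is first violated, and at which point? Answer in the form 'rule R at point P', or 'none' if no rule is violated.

Zone of each point (C = within 1σ̂, B = 1σ̂–2σ̂, A = 2σ̂–3σ̂, * = beyond 3σ̂; sign = side of CL): 1:-B, 2:-C, 3:-C, 4:+C, 5:+B, 6:+C, 7:+C, 8:-C, 9:-B, 10:+C
No rule fires across all 10 points.

none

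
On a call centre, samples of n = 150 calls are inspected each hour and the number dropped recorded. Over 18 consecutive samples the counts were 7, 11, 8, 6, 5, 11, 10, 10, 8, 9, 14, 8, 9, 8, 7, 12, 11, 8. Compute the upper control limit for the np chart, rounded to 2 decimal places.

17.73

p̄ = Σdᵢ / (k·n) = 162 / (18 × 150) = 0.06000
UCL = np̄ + 3·√(np̄(1−p̄)) = 9.0000 + 3 × √(9.0000×0.94000) = 9.0000 + 3 × 2.9086 = 17.7258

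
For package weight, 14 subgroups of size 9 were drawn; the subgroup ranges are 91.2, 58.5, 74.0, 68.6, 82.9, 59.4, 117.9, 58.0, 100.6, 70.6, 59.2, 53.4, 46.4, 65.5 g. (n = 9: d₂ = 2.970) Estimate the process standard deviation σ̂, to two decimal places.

R̄ = (91.2 + 58.5 + 74.0 + 68.6 + 82.9 + 59.4 + 117.9 + 58.0 + 100.6 + 70.6 + 59.2 + 53.4 + 46.4 + 65.5) / 14 = 71.8714
σ̂ = R̄ / d₂ = 71.8714 / 2.970 = 24.1991

24.20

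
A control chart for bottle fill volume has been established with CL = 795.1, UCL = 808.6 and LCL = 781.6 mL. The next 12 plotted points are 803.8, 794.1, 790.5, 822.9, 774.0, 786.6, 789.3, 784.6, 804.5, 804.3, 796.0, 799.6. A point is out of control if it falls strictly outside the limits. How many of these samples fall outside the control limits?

Compare each point to [781.6, 808.6]: sample 4 = 822.9 > UCL; sample 5 = 774.0 < LCL.

2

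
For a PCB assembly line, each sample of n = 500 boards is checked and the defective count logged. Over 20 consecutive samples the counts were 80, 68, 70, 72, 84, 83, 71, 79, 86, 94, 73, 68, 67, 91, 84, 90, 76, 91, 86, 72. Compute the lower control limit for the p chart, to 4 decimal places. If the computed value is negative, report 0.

p̄ = Σdᵢ / (k·n) = 1585 / (20 × 500) = 0.15850
LCL = p̄ − 3·√(p̄(1−p̄)/n) = 0.15850 − 3 × 0.01633 = 0.10950

0.1095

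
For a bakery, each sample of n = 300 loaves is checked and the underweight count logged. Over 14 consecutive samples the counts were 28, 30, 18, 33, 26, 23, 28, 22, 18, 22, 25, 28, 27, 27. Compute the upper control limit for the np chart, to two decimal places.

p̄ = Σdᵢ / (k·n) = 355 / (14 × 300) = 0.08452
UCL = np̄ + 3·√(np̄(1−p̄)) = 25.3571 + 3 × √(25.3571×0.91548) = 25.3571 + 3 × 4.8181 = 39.8114

39.81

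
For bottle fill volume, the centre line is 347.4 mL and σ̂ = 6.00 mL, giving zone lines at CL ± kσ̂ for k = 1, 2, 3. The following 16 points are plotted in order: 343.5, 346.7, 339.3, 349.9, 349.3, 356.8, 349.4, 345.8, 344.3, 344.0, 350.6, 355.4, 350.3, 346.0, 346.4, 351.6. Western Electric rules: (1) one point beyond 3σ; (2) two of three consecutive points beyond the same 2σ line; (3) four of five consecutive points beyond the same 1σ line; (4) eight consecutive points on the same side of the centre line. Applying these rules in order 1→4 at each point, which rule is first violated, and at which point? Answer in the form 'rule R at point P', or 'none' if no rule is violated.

Zone of each point (C = within 1σ̂, B = 1σ̂–2σ̂, A = 2σ̂–3σ̂, * = beyond 3σ̂; sign = side of CL): 1:-C, 2:-C, 3:-B, 4:+C, 5:+C, 6:+B, 7:+C, 8:-C, 9:-C, 10:-C, 11:+C, 12:+B, 13:+C, 14:-C, 15:-C, 16:+C
No rule fires across all 16 points.

none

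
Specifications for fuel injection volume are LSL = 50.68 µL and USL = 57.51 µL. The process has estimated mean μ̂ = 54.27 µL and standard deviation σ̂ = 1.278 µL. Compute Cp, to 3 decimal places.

Cp = (USL − LSL) / (6σ̂) = (57.51 − 50.68) / (6 × 1.278) = 6.8300 / 7.6680 = 0.8907

0.891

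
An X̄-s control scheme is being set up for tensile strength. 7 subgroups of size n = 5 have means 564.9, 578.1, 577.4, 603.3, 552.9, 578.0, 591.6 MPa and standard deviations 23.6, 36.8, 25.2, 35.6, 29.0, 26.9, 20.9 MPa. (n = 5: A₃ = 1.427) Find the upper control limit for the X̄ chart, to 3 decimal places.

618.392

X̄̄ = (564.9 + 578.1 + 577.4 + 603.3 + 552.9 + 578.0 + 591.6) / 7 = 578.0286
s̄ = (23.6 + 36.8 + 25.2 + 35.6 + 29.0 + 26.9 + 20.9) / 7 = 28.2857
UCL = X̄̄ + A₃·s̄ = 578.0286 + 1.427 × 28.2857 = 618.3923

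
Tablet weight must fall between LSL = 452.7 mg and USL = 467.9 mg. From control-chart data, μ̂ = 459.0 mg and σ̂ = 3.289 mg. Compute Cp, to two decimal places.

0.77

Cp = (USL − LSL) / (6σ̂) = (467.9 − 452.7) / (6 × 3.289) = 15.2000 / 19.7340 = 0.7702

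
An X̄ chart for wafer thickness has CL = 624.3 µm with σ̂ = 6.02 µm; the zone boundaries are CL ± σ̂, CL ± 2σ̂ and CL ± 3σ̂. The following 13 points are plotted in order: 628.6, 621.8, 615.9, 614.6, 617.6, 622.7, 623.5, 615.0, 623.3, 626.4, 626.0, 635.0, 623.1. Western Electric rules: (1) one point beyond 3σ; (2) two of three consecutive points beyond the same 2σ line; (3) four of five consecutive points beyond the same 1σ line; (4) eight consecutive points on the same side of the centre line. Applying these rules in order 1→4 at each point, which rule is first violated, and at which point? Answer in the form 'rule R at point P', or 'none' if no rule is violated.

rule 4 at point 9

Zone of each point (C = within 1σ̂, B = 1σ̂–2σ̂, A = 2σ̂–3σ̂, * = beyond 3σ̂; sign = side of CL): 1:+C, 2:-C, 3:-B, 4:-B, 5:-B, 6:-C, 7:-C, 8:-B, 9:-C, 10:+C, 11:+C, 12:+B, 13:-C
Rule 4 (eight consecutive points on the same side of the centre line) is satisfied at point 9.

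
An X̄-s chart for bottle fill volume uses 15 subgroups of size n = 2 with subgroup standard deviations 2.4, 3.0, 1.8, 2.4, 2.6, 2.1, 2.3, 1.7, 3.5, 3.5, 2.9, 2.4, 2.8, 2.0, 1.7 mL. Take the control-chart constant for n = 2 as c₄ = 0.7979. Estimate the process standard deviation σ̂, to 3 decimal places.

s̄ = (2.4 + 3.0 + 1.8 + 2.4 + 2.6 + 2.1 + 2.3 + 1.7 + 3.5 + 3.5 + 2.9 + 2.4 + 2.8 + 2.0 + 1.7) / 15 = 2.4733
σ̂ = s̄ / c₄ = 2.4733 / 0.7979 = 3.0998

3.100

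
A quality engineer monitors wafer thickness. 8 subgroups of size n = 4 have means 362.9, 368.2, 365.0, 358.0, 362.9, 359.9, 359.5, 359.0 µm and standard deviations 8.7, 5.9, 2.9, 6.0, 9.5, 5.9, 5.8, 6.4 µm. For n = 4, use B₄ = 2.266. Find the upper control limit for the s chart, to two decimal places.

14.47

s̄ = (8.7 + 5.9 + 2.9 + 6.0 + 9.5 + 5.9 + 5.8 + 6.4) / 8 = 6.3875
UCL_s = B₄·s̄ = 2.266 × 6.3875 = 14.4741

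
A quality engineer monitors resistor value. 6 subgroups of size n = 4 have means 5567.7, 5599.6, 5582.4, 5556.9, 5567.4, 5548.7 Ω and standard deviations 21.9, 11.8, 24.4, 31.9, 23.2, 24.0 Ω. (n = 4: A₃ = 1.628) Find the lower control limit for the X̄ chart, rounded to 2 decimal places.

5533.22

X̄̄ = (5567.7 + 5599.6 + 5582.4 + 5556.9 + 5567.4 + 5548.7) / 6 = 5570.4500
s̄ = (21.9 + 11.8 + 24.4 + 31.9 + 23.2 + 24.0) / 6 = 22.8667
LCL = X̄̄ − A₃·s̄ = 5570.4500 − 1.628 × 22.8667 = 5533.2231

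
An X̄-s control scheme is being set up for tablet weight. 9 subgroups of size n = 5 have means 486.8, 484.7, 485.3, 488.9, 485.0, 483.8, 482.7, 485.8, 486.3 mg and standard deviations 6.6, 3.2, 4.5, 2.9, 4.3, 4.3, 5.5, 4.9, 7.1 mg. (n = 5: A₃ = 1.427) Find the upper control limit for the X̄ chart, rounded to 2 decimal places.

492.34

X̄̄ = (486.8 + 484.7 + 485.3 + 488.9 + 485.0 + 483.8 + 482.7 + 485.8 + 486.3) / 9 = 485.4778
s̄ = (6.6 + 3.2 + 4.5 + 2.9 + 4.3 + 4.3 + 5.5 + 4.9 + 7.1) / 9 = 4.8111
UCL = X̄̄ + A₃·s̄ = 485.4778 + 1.427 × 4.8111 = 492.3432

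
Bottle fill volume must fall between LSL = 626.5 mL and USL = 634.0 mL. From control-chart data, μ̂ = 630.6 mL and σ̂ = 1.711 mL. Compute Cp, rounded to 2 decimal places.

0.73

Cp = (USL − LSL) / (6σ̂) = (634.0 − 626.5) / (6 × 1.711) = 7.5000 / 10.2660 = 0.7306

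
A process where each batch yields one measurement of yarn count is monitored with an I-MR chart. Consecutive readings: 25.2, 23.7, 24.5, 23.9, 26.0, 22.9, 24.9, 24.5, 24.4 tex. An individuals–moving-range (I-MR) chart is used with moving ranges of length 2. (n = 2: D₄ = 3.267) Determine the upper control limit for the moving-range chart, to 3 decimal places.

Moving ranges: 1.5, 0.8, 0.6, 2.1, 3.1, 2.0, 0.4, 0.1; M̄R̄ = 10.6000 / 8 = 1.3250
UCL_MR = D₄·M̄R̄ = 3.267 × 1.3250 = 4.3288

4.329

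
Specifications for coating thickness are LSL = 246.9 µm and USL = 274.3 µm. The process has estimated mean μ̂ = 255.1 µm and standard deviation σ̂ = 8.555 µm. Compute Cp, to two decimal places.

Cp = (USL − LSL) / (6σ̂) = (274.3 − 246.9) / (6 × 8.555) = 27.4000 / 51.3300 = 0.5338

0.53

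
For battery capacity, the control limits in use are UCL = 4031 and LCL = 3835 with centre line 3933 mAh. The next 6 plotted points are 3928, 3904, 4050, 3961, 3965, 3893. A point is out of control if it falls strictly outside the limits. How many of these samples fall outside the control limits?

Compare each point to [3835, 4031]: sample 3 = 4050 > UCL.

1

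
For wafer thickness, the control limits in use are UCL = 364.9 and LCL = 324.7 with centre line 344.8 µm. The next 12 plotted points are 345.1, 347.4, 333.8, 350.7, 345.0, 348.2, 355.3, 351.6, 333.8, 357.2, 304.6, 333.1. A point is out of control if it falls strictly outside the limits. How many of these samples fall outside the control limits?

Compare each point to [324.7, 364.9]: sample 11 = 304.6 < LCL.

1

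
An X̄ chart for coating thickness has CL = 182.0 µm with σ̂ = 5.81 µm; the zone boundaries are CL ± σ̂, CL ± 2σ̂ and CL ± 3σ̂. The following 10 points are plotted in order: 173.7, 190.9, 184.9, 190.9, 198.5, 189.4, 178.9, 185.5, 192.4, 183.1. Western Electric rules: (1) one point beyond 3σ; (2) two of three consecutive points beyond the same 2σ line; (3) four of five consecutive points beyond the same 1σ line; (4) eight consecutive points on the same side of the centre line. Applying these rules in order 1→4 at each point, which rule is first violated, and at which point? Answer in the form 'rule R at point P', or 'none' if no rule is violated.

rule 3 at point 6

Zone of each point (C = within 1σ̂, B = 1σ̂–2σ̂, A = 2σ̂–3σ̂, * = beyond 3σ̂; sign = side of CL): 1:-B, 2:+B, 3:+C, 4:+B, 5:+A, 6:+B, 7:-C, 8:+C, 9:+B, 10:+C
Rule 3 (four of five consecutive points beyond the same 1σ limit) is satisfied at point 6.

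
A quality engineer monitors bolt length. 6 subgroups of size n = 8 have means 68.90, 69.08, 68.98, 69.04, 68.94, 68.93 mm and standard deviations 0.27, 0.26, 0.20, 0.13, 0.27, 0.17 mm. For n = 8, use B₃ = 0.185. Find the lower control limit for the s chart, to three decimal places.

0.040

s̄ = (0.27 + 0.26 + 0.20 + 0.13 + 0.27 + 0.17) / 6 = 0.2167
LCL_s = B₃·s̄ = 0.185 × 0.2167 = 0.0401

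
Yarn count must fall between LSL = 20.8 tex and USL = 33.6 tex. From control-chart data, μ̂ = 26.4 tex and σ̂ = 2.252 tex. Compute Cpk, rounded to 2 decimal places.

Cpu = (USL − μ̂) / (3σ̂) = (33.6 − 26.4) / (3 × 2.252) = 1.0657; Cpl = (μ̂ − LSL) / (3σ̂) = (26.4 − 20.8) / (3 × 2.252) = 0.8289; Cpk = min(Cpu, Cpl) = 0.8289

0.83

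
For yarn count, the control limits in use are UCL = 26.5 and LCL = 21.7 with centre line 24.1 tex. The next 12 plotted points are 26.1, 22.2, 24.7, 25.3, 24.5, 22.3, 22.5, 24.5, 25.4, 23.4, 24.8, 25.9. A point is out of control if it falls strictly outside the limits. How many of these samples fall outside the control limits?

0

All 12 points lie within [21.7, 26.5].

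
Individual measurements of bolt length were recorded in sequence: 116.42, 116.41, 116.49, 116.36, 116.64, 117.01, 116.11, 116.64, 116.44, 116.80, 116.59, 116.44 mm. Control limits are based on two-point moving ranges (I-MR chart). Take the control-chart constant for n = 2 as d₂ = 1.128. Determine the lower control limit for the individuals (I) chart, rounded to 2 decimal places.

115.75

X̄ = (116.42 + 116.41 + 116.49 + 116.36 + 116.64 + 117.01 + 116.11 + 116.64 + 116.44 + 116.80 + 116.59 + 116.44) / 12 = 116.5292
Moving ranges: 0.01, 0.08, 0.13, 0.28, 0.37, 0.90, 0.53, 0.20, 0.36, 0.21, 0.15; M̄R̄ = 3.2200 / 11 = 0.2927
LCL = X̄ − 3·M̄R̄/d₂ = 116.5292 − 3 × 0.2927 / 1.128 = 115.7506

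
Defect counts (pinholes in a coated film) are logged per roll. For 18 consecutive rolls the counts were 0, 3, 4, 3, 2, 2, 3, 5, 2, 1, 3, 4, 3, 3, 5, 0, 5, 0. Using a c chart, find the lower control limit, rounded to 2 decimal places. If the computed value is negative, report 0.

c̄ = (0 + 3 + 4 + 3 + 2 + 2 + 3 + 5 + 2 + 1 + 3 + 4 + 3 + 3 + 5 + 0 + 5 + 0) / 18 = 48 / 18 = 2.6667
LCL = c̄ − 3√c̄ = 2.6667 − 3 × 1.6330 = -2.2323 → 0 (cannot be negative)

0.00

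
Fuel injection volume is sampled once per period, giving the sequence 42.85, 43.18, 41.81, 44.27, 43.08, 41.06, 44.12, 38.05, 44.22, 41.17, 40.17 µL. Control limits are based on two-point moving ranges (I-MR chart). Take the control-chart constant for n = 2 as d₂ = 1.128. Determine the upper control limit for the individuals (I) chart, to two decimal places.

49.29

X̄ = (42.85 + 43.18 + 41.81 + 44.27 + 43.08 + 41.06 + 44.12 + 38.05 + 44.22 + 41.17 + 40.17) / 11 = 42.1800
Moving ranges: 0.33, 1.37, 2.46, 1.19, 2.02, 3.06, 6.07, 6.17, 3.05, 1.00; M̄R̄ = 26.7200 / 10 = 2.6720
UCL = X̄ + 3·M̄R̄/d₂ = 42.1800 + 3 × 2.6720 / 1.128 = 49.2864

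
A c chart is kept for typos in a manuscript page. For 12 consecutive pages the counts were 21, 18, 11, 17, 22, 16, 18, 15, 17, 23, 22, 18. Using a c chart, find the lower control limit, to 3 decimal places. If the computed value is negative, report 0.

c̄ = (21 + 18 + 11 + 17 + 22 + 16 + 18 + 15 + 17 + 23 + 22 + 18) / 12 = 218 / 12 = 18.1667
LCL = c̄ − 3√c̄ = 18.1667 − 3 × 4.2622 = 5.3800

5.380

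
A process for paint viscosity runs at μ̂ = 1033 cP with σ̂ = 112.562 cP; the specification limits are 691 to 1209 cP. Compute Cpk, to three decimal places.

Cpu = (USL − μ̂) / (3σ̂) = (1209 − 1033) / (3 × 112.562) = 0.5212; Cpl = (μ̂ − LSL) / (3σ̂) = (1033 − 691) / (3 × 112.562) = 1.0128; Cpk = min(Cpu, Cpl) = 0.5212

0.521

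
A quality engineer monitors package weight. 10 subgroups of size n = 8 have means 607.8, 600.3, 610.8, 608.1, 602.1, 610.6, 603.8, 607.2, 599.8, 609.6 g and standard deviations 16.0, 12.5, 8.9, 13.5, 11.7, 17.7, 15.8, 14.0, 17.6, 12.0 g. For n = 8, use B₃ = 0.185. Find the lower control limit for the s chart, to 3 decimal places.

s̄ = (16.0 + 12.5 + 8.9 + 13.5 + 11.7 + 17.7 + 15.8 + 14.0 + 17.6 + 12.0) / 10 = 13.9700
LCL_s = B₃·s̄ = 0.185 × 13.9700 = 2.5844

2.584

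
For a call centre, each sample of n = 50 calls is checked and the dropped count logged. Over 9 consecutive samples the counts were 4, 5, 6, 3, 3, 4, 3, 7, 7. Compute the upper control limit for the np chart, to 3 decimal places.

10.838

p̄ = Σdᵢ / (k·n) = 42 / (9 × 50) = 0.09333
UCL = np̄ + 3·√(np̄(1−p̄)) = 4.6667 + 3 × √(4.6667×0.90667) = 4.6667 + 3 × 2.0570 = 10.8376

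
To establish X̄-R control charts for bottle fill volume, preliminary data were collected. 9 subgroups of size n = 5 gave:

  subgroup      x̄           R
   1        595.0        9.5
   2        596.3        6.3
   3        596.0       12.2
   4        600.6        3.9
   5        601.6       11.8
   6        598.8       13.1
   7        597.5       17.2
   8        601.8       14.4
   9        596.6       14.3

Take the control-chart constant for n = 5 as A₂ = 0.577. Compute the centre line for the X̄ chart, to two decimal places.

X̄̄ = (595.0 + 596.3 + 596.0 + 600.6 + 601.6 + 598.8 + 597.5 + 601.8 + 596.6) / 9 = 5384.2000 / 9 = 598.2444
CL = X̄̄ = 598.2444

598.24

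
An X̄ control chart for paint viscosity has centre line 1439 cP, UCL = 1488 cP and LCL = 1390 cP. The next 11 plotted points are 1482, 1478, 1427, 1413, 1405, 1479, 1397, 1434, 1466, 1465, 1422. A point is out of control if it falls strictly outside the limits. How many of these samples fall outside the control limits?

All 11 points lie within [1390, 1488].

0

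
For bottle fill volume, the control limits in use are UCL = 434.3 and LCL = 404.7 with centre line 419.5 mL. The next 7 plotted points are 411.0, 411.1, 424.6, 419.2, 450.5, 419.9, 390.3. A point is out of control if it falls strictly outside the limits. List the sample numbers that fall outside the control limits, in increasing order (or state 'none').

5, 7

Compare each point to [404.7, 434.3]: sample 5 = 450.5 > UCL; sample 7 = 390.3 < LCL.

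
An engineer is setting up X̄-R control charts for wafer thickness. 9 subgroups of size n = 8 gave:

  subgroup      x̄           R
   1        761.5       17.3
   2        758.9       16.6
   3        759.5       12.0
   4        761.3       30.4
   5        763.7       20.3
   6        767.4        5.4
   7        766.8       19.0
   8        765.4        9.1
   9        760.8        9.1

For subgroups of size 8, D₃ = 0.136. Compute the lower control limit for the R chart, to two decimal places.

R̄ = (17.3 + 16.6 + 12.0 + 30.4 + 20.3 + 5.4 + 19.0 + 9.1 + 9.1) / 9 = 139.2000 / 9 = 15.4667
LCL_R = D₃·R̄ = 0.136 × 15.4667 = 2.1035

2.10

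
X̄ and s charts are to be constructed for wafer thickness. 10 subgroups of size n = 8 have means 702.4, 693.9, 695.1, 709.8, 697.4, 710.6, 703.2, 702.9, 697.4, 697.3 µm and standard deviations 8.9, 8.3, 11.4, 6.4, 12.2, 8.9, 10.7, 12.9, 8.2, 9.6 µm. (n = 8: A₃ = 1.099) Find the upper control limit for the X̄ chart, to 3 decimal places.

711.715

X̄̄ = (702.4 + 693.9 + 695.1 + 709.8 + 697.4 + 710.6 + 703.2 + 702.9 + 697.4 + 697.3) / 10 = 701.0000
s̄ = (8.9 + 8.3 + 11.4 + 6.4 + 12.2 + 8.9 + 10.7 + 12.9 + 8.2 + 9.6) / 10 = 9.7500
UCL = X̄̄ + A₃·s̄ = 701.0000 + 1.099 × 9.7500 = 711.7152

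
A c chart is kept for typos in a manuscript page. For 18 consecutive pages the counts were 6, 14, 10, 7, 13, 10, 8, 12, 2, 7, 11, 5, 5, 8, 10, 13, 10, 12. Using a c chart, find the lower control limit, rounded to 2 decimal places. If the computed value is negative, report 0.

0.03

c̄ = (6 + 14 + 10 + 7 + 13 + 10 + 8 + 12 + 2 + 7 + 11 + 5 + 5 + 8 + 10 + 13 + 10 + 12) / 18 = 163 / 18 = 9.0556
LCL = c̄ − 3√c̄ = 9.0556 − 3 × 3.0092 = 0.0278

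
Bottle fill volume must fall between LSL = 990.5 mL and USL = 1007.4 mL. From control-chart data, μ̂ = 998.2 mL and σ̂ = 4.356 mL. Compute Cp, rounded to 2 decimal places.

0.65

Cp = (USL − LSL) / (6σ̂) = (1007.4 − 990.5) / (6 × 4.356) = 16.9000 / 26.1360 = 0.6466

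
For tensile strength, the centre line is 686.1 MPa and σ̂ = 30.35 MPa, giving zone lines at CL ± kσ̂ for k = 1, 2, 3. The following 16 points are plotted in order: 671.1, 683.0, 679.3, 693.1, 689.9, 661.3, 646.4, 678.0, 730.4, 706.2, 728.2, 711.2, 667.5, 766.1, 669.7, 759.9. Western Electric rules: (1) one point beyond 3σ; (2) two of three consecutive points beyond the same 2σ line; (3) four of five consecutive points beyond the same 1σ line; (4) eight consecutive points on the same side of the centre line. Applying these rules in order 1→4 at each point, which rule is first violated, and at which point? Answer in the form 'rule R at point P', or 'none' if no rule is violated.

Zone of each point (C = within 1σ̂, B = 1σ̂–2σ̂, A = 2σ̂–3σ̂, * = beyond 3σ̂; sign = side of CL): 1:-C, 2:-C, 3:-C, 4:+C, 5:+C, 6:-C, 7:-B, 8:-C, 9:+B, 10:+C, 11:+B, 12:+C, 13:-C, 14:+A, 15:-C, 16:+A
Rule 2 (two of three consecutive points beyond the same 2σ limit) is satisfied at point 16.

rule 2 at point 16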